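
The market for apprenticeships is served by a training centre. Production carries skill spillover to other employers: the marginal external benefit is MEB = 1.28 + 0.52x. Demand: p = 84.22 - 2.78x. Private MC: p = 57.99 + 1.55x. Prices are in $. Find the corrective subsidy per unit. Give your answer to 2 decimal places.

Social marginal cost = private MC − MEB = 56.71 + 1.03x.
Set SMC = demand: 56.71 + 1.03x = 84.22 - 2.78x → x* = 7.2205.
The Pigouvian subsidy equals MEB at x*: 1.28 + 0.52×7.2205 = 5.0347.

subsidy = $5.03 per unit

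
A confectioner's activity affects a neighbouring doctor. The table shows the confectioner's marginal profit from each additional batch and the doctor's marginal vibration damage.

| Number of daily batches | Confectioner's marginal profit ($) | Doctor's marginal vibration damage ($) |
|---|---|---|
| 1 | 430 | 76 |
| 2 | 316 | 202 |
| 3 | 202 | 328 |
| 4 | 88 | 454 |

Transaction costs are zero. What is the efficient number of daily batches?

2

Bargaining reaches the level where marginal profit last exceeds marginal vibration damage.
That holds through level 2 (316 ≥ 202) but not at 3 (202 < 328).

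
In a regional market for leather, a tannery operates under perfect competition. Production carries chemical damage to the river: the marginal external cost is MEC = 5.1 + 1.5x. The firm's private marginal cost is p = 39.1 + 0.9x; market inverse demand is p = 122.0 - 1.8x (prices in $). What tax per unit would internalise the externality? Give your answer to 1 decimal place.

tax = $32.9 per unit

Social marginal cost = private MC + MEC = 44.2 + 2.4x.
Set SMC = demand: 44.2 + 2.4x = 122.0 - 1.8x → x* = 18.5238.
The Pigouvian tax equals MEC at x*: 5.1 + 1.5×18.5238 = 32.8857.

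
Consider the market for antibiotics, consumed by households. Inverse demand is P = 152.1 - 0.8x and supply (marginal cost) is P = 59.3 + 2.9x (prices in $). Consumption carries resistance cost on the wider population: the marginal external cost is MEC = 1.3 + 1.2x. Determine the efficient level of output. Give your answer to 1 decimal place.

Social marginal benefit = demand − MEC = 150.8 - 2.0x.
Set SMB = MC: 150.8 - 2.0x = 59.3 + 2.9x → x* = 18.6735.

x* = 18.7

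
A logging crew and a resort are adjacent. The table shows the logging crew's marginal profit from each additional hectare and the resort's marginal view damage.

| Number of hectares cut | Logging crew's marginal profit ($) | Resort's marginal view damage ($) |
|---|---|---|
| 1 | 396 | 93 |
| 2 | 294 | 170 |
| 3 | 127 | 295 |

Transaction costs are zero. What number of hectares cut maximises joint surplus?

2

Bargaining reaches the level where marginal profit last exceeds marginal view damage.
That holds through level 2 (294 ≥ 170) but not at 3 (127 < 295).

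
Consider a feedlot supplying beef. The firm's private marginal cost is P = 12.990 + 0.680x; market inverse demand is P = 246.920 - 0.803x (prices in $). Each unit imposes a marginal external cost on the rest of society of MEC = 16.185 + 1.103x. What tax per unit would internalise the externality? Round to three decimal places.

Social marginal cost = private MC + MEC = 29.175 + 1.783x.
Set SMC = demand: 29.175 + 1.783x = 246.920 - 0.803x → x* = 84.2015.
The Pigouvian tax equals MEC at x*: 16.185 + 1.103×84.2015 = 109.0593.

tax = $109.059 per unit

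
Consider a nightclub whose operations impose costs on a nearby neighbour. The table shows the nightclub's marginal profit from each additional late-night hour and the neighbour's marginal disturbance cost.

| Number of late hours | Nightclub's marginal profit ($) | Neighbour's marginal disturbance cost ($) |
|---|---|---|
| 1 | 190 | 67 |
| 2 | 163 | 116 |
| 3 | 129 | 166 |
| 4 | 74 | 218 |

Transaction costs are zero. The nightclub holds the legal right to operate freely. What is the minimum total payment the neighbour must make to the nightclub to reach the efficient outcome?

Left alone the nightclub would choose level 4 (marginal profit stays positive).
Efficient level: k* = 2 (marginal profit ≥ marginal disturbance cost through 2).
The neighbour must at least cover the nightclub's forgone profit from cutting 4→2: 129 + 74 = 203.

$203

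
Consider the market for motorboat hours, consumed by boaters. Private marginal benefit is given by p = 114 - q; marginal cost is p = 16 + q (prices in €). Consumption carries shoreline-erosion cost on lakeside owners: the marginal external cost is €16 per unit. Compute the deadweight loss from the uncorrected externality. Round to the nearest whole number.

DWL = €64

Market equilibrium (private): 16 + q = 114 - q → q_m = 49.0000.
Social marginal benefit = demand − MEC = 98 - q.
Set SMB = MC: 98 - q = 16 + q → q* = 41.0000.
Between q* and q_m the wedge MC − SMB runs linearly from 0 to MEC(q_m), so the loss is a triangle.
DWL = ½ × 8.0000 × 16.0000 = 64.0000.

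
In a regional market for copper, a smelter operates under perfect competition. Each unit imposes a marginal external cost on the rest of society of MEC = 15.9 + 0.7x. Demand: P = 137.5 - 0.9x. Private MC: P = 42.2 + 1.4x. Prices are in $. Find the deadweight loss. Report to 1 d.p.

DWL = $336.1

Market equilibrium (private): 42.2 + 1.4x = 137.5 - 0.9x → x_m = 41.4348.
Social marginal cost = private MC + MEC = 58.1 + 2.1x.
Set SMC = demand: 58.1 + 2.1x = 137.5 - 0.9x → x* = 26.4667.
The loss is the area between SMC and demand from x* to x_m; with linear curves that's a triangle of height MEC(x_m).
DWL = ½ × 14.9681 × 44.9043 = 336.0660.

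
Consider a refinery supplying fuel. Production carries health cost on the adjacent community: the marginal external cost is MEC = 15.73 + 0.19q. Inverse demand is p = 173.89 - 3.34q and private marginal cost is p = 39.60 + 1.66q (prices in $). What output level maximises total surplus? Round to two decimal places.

Social marginal cost = private MC + MEC = 55.33 + 1.85q.
Set SMC = demand: 55.33 + 1.85q = 173.89 - 3.34q → q* = 22.8439.

q* = 22.84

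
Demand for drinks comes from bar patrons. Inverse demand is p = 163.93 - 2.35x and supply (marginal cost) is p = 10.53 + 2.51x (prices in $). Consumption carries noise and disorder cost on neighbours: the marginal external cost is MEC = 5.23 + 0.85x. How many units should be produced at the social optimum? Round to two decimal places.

Social marginal benefit = demand − MEC = 158.70 - 3.20x.
Set SMB = MC: 158.70 - 3.20x = 10.53 + 2.51x → x* = 25.9492.

x* = 25.95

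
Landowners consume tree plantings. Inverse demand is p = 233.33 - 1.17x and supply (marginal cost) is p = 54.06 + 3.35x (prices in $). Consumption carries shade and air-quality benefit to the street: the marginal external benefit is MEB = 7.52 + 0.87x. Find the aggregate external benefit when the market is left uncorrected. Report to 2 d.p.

Market equilibrium (private): 54.06 + 3.35x = 233.33 - 1.17x → x_m = 39.6615.
Total external benefit = ∫₀^{x_m} (7.52 + 0.87x) dx = 7.52×39.6615 + ½×0.87×39.6615² = 982.5245.

$982.52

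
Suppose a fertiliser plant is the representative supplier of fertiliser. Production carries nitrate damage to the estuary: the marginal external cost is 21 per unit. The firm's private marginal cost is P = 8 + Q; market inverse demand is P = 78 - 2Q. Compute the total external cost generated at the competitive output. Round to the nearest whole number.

Market equilibrium (private): 8 + Q = 78 - 2Q → Q_m = 23.3333.
Total external cost = MEC × Q_m = 21 × 23.3333 = 489.9993.

490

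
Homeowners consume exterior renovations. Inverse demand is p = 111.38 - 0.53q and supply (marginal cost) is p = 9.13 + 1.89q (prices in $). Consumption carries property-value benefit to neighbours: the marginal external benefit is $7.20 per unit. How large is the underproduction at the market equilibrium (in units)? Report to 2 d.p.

Market equilibrium (private): 9.13 + 1.89q = 111.38 - 0.53q → q_m = 42.2521.
Social marginal benefit = demand + MEB = 118.58 - 0.53q.
Set SMB = MC: 118.58 - 0.53q = 9.13 + 1.89q → q* = 45.2273.
Gap = |42.2521 − 45.2273| = 2.9752.

2.98 units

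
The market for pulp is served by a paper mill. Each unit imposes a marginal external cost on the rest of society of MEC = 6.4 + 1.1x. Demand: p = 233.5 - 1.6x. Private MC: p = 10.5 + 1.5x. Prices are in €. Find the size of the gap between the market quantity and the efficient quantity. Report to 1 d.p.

20.4 units

Market equilibrium (private): 10.5 + 1.5x = 233.5 - 1.6x → x_m = 71.9355.
Social marginal cost = private MC + MEC = 16.9 + 2.6x.
Set SMC = demand: 16.9 + 2.6x = 233.5 - 1.6x → x* = 51.5714.
Gap = |71.9355 − 51.5714| = 20.3641.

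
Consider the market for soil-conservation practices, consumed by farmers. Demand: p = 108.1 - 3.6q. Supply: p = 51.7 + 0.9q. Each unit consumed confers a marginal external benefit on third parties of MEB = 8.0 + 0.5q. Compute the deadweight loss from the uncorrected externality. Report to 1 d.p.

DWL = 25.4

Market equilibrium (private): 51.7 + 0.9q = 108.1 - 3.6q → q_m = 12.5333.
Social marginal benefit = demand + MEB = 116.1 - 3.1q.
Set SMB = MC: 116.1 - 3.1q = 51.7 + 0.9q → q* = 16.1000.
Between q* and q_m the wedge SMB − MC runs linearly from 0 to MEB(q_m), so the loss is a triangle.
DWL = ½ × 3.5667 × 14.2667 = 25.4425.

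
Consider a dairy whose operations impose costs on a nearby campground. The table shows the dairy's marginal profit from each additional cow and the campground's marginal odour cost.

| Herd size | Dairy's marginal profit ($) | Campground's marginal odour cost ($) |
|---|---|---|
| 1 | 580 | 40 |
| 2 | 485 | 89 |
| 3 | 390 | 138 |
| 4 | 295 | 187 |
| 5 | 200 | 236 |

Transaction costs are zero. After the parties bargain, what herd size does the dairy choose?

Bargaining reaches the level where marginal profit last exceeds marginal odour cost.
That holds through level 4 (295 ≥ 187) but not at 5 (200 < 236).

4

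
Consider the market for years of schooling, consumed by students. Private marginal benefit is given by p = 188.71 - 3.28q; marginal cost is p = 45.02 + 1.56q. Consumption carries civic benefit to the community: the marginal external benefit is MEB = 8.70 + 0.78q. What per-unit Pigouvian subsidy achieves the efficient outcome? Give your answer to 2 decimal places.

Social marginal benefit = demand + MEB = 197.41 - 2.50q.
Set SMB = MC: 197.41 - 2.50q = 45.02 + 1.56q → q* = 37.5345.
The Pigouvian subsidy equals MEB at q*: 8.70 + 0.78×37.5345 = 37.9769.

subsidy = 37.98 per unit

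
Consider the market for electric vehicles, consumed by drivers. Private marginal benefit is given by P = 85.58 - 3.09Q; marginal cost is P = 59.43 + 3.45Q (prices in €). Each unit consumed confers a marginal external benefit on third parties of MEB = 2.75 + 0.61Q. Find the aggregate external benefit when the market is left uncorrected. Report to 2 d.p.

Market equilibrium (private): 59.43 + 3.45Q = 85.58 - 3.09Q → Q_m = 3.9985.
Total external benefit = ∫₀^{Q_m} (2.75 + 0.61Q) dQ = 2.75×3.9985 + ½×0.61×3.9985² = 15.8722.

€15.87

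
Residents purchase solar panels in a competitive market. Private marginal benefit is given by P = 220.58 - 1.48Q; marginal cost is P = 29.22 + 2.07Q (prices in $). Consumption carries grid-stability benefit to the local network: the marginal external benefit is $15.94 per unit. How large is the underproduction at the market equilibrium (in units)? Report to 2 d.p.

Market equilibrium (private): 29.22 + 2.07Q = 220.58 - 1.48Q → Q_m = 53.9042.
Social marginal benefit = demand + MEB = 236.52 - 1.48Q.
Set SMB = MC: 236.52 - 1.48Q = 29.22 + 2.07Q → Q* = 58.3944.
Gap = |53.9042 − 58.3944| = 4.4902.

4.49 units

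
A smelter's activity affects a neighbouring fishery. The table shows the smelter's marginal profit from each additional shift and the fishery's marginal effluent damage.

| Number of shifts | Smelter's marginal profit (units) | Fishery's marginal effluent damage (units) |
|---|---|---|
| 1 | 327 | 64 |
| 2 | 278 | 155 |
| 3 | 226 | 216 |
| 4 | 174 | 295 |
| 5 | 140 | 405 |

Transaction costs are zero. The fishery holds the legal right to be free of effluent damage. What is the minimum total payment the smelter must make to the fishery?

Efficient level: marginal profit ≥ marginal effluent damage through level 3, so k* = 3.
With the fishery holding the right, the smelter must at least compensate total damage at k*: 64 + 155 + 216 = 435.

435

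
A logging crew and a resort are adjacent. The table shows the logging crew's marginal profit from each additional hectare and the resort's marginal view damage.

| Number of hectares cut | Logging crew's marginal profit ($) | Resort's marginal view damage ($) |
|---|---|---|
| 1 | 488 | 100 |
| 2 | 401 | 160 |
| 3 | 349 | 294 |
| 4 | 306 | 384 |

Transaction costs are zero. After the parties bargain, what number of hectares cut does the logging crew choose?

Bargaining reaches the level where marginal profit last exceeds marginal view damage.
That holds through level 3 (349 ≥ 294) but not at 4 (306 < 384).

3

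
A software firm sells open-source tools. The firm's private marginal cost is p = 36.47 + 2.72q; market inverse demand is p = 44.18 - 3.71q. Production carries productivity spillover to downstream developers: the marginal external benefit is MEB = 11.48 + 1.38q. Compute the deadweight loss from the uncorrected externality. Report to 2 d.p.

DWL = 17.08

Market equilibrium (private): 36.47 + 2.72q = 44.18 - 3.71q → q_m = 1.1991.
Social marginal cost = private MC − MEB = 24.99 + 1.34q.
Set SMC = demand: 24.99 + 1.34q = 44.18 - 3.71q → q* = 3.8000.
The loss is the area between SMC and demand from q* to q_m; with linear curves that's a triangle of height MEB(q_m).
DWL = ½ × 2.6009 × 13.1347 = 17.0810.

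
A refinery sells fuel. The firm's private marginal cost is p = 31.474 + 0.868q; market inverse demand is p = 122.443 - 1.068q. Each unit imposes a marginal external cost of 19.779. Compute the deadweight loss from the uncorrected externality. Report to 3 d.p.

DWL = 101.035

Market equilibrium (private): 31.474 + 0.868q = 122.443 - 1.068q → q_m = 46.9881.
Social marginal cost = private MC + MEC = 51.253 + 0.868q.
Set SMC = demand: 51.253 + 0.868q = 122.443 - 1.068q → q* = 36.7717.
Between q* and q_m the wedge SMC − demand runs linearly from 0 to MEC(q_m), so the loss is a triangle.
DWL = ½ × 10.2164 × 19.7790 = 101.0351.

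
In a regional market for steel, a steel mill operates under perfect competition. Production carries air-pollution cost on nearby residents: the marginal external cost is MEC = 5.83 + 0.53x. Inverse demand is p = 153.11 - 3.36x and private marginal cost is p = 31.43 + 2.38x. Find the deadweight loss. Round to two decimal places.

DWL = 23.22

Market equilibrium (private): 31.43 + 2.38x = 153.11 - 3.36x → x_m = 21.1986.
Social marginal cost = private MC + MEC = 37.26 + 2.91x.
Set SMC = demand: 37.26 + 2.91x = 153.11 - 3.36x → x* = 18.4769.
Height of the DWL triangle at x_m is SMC(x_m) − demand(x_m) = MEC(x_m) = 17.0653.
DWL = ½ × 2.7217 × 17.0653 = 23.2233.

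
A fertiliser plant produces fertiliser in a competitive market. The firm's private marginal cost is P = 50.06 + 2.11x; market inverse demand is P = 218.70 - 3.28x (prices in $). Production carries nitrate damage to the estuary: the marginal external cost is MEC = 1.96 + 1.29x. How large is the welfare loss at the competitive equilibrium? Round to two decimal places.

DWL = $134.06

Market equilibrium (private): 50.06 + 2.11x = 218.70 - 3.28x → x_m = 31.2876.
Social marginal cost = private MC + MEC = 52.02 + 3.40x.
Set SMC = demand: 52.02 + 3.40x = 218.70 - 3.28x → x* = 24.9521.
The loss is the area between SMC and demand from x* to x_m; with linear curves that's a triangle of height MEC(x_m).
DWL = ½ × 6.3355 × 42.3210 = 134.0623.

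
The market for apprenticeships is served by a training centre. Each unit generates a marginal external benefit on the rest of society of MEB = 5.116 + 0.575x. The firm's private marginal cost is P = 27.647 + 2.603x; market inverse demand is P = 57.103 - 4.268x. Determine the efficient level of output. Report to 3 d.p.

x* = 5.491

Social marginal cost = private MC − MEB = 22.531 + 2.028x.
Set SMC = demand: 22.531 + 2.028x = 57.103 - 4.268x → x* = 5.4911.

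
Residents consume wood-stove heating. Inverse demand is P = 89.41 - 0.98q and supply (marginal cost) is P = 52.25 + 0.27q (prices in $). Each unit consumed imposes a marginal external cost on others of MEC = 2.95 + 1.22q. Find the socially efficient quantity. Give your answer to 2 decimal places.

Social marginal benefit = demand − MEC = 86.46 - 2.20q.
Set SMB = MC: 86.46 - 2.20q = 52.25 + 0.27q → q* = 13.8502.

q* = 13.85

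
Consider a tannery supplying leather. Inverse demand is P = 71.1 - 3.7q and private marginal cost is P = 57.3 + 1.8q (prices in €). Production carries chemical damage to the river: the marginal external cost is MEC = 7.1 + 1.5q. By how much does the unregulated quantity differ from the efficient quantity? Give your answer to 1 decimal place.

1.6 units

Market equilibrium (private): 57.3 + 1.8q = 71.1 - 3.7q → q_m = 2.5091.
Social marginal cost = private MC + MEC = 64.4 + 3.3q.
Set SMC = demand: 64.4 + 3.3q = 71.1 - 3.7q → q* = 0.9571.
Gap = |2.5091 − 0.9571| = 1.5520.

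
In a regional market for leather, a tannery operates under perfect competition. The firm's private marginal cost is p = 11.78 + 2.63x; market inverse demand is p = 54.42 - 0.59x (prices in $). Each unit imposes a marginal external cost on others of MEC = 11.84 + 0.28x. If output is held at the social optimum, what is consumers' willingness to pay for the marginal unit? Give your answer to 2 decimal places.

P = $49.23

Social marginal cost = private MC + MEC = 23.62 + 2.91x.
Set SMC = demand: 23.62 + 2.91x = 54.42 - 0.59x → x* = 8.8000.
Consumer price on the demand curve at x*: 54.42 − 0.59×8.8000 = 49.2280.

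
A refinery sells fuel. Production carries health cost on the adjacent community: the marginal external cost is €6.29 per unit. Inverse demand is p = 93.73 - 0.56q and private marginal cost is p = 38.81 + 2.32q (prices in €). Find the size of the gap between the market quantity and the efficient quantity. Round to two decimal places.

Market equilibrium (private): 38.81 + 2.32q = 93.73 - 0.56q → q_m = 19.0694.
Social marginal cost = private MC + MEC = 45.10 + 2.32q.
Set SMC = demand: 45.10 + 2.32q = 93.73 - 0.56q → q* = 16.8854.
Gap = |19.0694 − 16.8854| = 2.1840.

2.18 units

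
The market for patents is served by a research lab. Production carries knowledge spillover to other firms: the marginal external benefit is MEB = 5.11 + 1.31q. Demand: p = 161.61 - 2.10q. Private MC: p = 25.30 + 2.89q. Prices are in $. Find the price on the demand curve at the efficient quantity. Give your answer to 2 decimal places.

P = $80.91

Social marginal cost = private MC − MEB = 20.19 + 1.58q.
Set SMC = demand: 20.19 + 1.58q = 161.61 - 2.10q → q* = 38.4293.
Consumer price on the demand curve at q*: 161.61 − 2.10×38.4293 = 80.9085.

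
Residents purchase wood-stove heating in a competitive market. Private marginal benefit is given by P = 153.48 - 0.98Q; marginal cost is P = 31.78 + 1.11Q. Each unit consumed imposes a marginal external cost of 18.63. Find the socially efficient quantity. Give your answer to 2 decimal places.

Q* = 49.32

Social marginal benefit = demand − MEC = 134.85 - 0.98Q.
Set SMB = MC: 134.85 - 0.98Q = 31.78 + 1.11Q → Q* = 49.3158.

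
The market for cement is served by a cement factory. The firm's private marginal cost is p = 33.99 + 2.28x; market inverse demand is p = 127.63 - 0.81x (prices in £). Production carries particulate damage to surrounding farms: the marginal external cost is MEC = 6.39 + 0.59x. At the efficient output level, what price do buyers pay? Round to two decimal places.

P = £108.43

Social marginal cost = private MC + MEC = 40.38 + 2.87x.
Set SMC = demand: 40.38 + 2.87x = 127.63 - 0.81x → x* = 23.7092.
Consumer price on the demand curve at x*: 127.63 − 0.81×23.7092 = 108.4255.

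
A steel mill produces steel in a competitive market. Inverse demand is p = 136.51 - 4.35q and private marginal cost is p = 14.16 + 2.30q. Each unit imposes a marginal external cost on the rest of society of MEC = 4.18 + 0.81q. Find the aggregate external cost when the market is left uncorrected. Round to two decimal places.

Market equilibrium (private): 14.16 + 2.30q = 136.51 - 4.35q → q_m = 18.3985.
Total external cost = ∫₀^{q_m} (4.18 + 0.81q) dq = 4.18×18.3985 + ½×0.81×18.3985² = 214.0002.

214.00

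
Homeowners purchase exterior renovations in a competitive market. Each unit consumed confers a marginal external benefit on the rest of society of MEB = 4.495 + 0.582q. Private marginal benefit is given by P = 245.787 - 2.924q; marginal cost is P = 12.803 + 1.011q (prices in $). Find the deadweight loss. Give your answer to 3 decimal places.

DWL = $226.279

Market equilibrium (private): 12.803 + 1.011q = 245.787 - 2.924q → q_m = 59.2081.
Social marginal benefit = demand + MEB = 250.282 - 2.342q.
Set SMB = MC: 250.282 - 2.342q = 12.803 + 1.011q → q* = 70.8258.
The loss is the area between SMB and MC from q* to q_m; with linear curves that's a triangle of height MEB(q_m).
DWL = ½ × 11.6177 × 38.9541 = 226.2785.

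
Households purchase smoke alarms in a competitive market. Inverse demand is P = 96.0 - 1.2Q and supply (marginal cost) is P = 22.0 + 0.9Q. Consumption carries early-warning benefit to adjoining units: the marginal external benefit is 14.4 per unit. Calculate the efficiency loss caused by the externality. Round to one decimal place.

DWL = 49.4

Market equilibrium (private): 22.0 + 0.9Q = 96.0 - 1.2Q → Q_m = 35.2381.
Social marginal benefit = demand + MEB = 110.4 - 1.2Q.
Set SMB = MC: 110.4 - 1.2Q = 22.0 + 0.9Q → Q* = 42.0952.
Between Q* and Q_m the wedge SMB − MC runs linearly from 0 to MEB(Q_m), so the loss is a triangle.
DWL = ½ × 6.8571 × 14.4000 = 49.3711.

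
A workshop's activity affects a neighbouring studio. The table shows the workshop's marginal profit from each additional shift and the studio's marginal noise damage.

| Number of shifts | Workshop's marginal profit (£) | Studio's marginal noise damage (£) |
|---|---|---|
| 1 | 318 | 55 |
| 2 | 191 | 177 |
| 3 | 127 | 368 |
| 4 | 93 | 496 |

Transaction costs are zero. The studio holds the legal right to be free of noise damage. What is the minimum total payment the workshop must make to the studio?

£232

Efficient level: marginal profit ≥ marginal noise damage through level 2, so k* = 2.
With the studio holding the right, the workshop must at least compensate total damage at k*: 55 + 177 = 232.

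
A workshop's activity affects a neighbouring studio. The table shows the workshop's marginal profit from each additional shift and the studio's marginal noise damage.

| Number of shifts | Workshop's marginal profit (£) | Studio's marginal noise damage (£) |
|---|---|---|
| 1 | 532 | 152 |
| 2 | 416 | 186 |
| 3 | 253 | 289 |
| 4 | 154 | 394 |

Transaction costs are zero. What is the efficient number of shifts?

Bargaining reaches the level where marginal profit last exceeds marginal noise damage.
That holds through level 2 (416 ≥ 186) but not at 3 (253 < 289).

2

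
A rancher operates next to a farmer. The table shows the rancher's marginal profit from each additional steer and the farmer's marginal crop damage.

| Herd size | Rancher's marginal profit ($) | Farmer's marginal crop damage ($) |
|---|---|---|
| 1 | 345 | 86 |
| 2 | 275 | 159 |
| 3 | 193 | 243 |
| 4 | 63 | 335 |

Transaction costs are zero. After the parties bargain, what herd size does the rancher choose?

2

Bargaining reaches the level where marginal profit last exceeds marginal crop damage.
That holds through level 2 (275 ≥ 159) but not at 3 (193 < 243).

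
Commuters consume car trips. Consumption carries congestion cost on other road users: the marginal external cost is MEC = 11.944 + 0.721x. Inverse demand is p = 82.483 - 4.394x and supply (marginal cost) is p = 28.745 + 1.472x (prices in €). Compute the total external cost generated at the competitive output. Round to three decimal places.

€139.672

Market equilibrium (private): 28.745 + 1.472x = 82.483 - 4.394x → x_m = 9.1609.
Total external cost = ∫₀^{x_m} (11.944 + 0.721x) dx = 11.944×9.1609 + ½×0.721×9.1609² = 139.6717.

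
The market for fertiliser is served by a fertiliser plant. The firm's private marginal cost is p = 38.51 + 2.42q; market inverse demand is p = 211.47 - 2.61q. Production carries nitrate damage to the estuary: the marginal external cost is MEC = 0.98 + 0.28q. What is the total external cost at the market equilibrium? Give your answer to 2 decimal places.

Market equilibrium (private): 38.51 + 2.42q = 211.47 - 2.61q → q_m = 34.3857.
Total external cost = ∫₀^{q_m} (0.98 + 0.28q) dq = 0.98×34.3857 + ½×0.28×34.3857² = 199.2307.

199.23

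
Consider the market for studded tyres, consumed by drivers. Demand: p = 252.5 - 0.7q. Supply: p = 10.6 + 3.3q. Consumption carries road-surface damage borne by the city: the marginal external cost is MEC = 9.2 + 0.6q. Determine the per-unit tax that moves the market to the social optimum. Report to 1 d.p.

tax = 39.6 per unit

Social marginal benefit = demand − MEC = 243.3 - 1.3q.
Set SMB = MC: 243.3 - 1.3q = 10.6 + 3.3q → q* = 50.5870.
The Pigouvian tax equals MEC at q*: 9.2 + 0.6×50.5870 = 39.5522.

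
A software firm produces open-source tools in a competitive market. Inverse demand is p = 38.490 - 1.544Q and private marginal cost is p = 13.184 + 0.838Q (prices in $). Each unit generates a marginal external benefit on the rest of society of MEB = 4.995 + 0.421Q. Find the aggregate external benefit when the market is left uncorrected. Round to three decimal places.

$76.824

Market equilibrium (private): 13.184 + 0.838Q = 38.490 - 1.544Q → Q_m = 10.6238.
Total external benefit = ∫₀^{Q_m} (4.995 + 0.421Q) dQ = 4.995×10.6238 + ½×0.421×10.6238² = 76.8240.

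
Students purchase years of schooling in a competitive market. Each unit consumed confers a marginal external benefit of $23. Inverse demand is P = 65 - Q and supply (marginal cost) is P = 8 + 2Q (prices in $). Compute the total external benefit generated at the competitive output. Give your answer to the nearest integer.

$437

Market equilibrium (private): 8 + 2Q = 65 - Q → Q_m = 19.0000.
Total external benefit = MEB × Q_m = 23 × 19.0000 = 437.0000.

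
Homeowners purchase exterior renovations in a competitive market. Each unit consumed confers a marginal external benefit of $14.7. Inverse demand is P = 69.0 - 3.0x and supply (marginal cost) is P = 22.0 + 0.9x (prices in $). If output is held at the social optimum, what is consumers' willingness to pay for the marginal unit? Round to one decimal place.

Social marginal benefit = demand + MEB = 83.7 - 3.0x.
Set SMB = MC: 83.7 - 3.0x = 22.0 + 0.9x → x* = 15.8205.
Consumer price on the demand curve at x*: 69.0 − 3.0×15.8205 = 21.5385.

P = $21.5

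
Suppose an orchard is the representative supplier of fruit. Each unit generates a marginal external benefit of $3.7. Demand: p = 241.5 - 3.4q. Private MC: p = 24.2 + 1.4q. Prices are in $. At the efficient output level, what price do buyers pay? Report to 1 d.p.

P = $85.0

Social marginal cost = private MC − MEB = 20.5 + 1.4q.
Set SMC = demand: 20.5 + 1.4q = 241.5 - 3.4q → q* = 46.0417.
Consumer price on the demand curve at q*: 241.5 − 3.4×46.0417 = 84.9582.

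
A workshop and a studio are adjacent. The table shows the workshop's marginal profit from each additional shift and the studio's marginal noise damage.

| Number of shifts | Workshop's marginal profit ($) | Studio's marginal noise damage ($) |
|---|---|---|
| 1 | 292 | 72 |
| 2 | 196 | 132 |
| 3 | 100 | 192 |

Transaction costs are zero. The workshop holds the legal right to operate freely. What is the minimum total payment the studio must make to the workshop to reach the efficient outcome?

$100

Left alone the workshop would choose level 3 (marginal profit stays positive).
Efficient level: k* = 2 (marginal profit ≥ marginal noise damage through 2).
The studio must at least cover the workshop's forgone profit from cutting 3→2: 100 = 100.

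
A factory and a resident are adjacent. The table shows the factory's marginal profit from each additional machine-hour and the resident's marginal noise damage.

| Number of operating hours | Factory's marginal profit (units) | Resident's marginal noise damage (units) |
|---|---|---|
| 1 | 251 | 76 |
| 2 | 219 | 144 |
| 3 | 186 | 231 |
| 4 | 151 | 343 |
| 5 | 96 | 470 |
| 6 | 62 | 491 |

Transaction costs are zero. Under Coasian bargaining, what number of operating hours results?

2

Bargaining reaches the level where marginal profit last exceeds marginal noise damage.
That holds through level 2 (219 ≥ 144) but not at 3 (186 < 231).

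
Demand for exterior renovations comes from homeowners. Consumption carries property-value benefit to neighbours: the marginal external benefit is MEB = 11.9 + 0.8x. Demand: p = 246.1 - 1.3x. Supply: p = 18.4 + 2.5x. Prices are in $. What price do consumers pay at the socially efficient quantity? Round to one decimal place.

P = $142.3

Social marginal benefit = demand + MEB = 258.0 - 0.5x.
Set SMB = MC: 258.0 - 0.5x = 18.4 + 2.5x → x* = 79.8667.
Consumer price on the demand curve at x*: 246.1 − 1.3×79.8667 = 142.2733.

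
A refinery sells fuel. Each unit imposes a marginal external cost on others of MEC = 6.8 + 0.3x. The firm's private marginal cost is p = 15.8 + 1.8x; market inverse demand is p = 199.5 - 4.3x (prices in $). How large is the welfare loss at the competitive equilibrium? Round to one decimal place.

Market equilibrium (private): 15.8 + 1.8x = 199.5 - 4.3x → x_m = 30.1148.
Social marginal cost = private MC + MEC = 22.6 + 2.1x.
Set SMC = demand: 22.6 + 2.1x = 199.5 - 4.3x → x* = 27.6406.
The loss is the area between SMC and demand from x* to x_m; with linear curves that's a triangle of height MEC(x_m).
DWL = ½ × 2.4742 × 15.8344 = 19.5887.

DWL = $19.6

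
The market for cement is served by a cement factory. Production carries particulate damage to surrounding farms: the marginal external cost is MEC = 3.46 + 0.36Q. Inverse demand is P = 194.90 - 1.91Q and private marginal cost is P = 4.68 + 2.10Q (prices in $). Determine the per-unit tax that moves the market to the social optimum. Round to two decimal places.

Social marginal cost = private MC + MEC = 8.14 + 2.46Q.
Set SMC = demand: 8.14 + 2.46Q = 194.90 - 1.91Q → Q* = 42.7368.
The Pigouvian tax equals MEC at Q*: 3.46 + 0.36×42.7368 = 18.8452.

tax = $18.85 per unit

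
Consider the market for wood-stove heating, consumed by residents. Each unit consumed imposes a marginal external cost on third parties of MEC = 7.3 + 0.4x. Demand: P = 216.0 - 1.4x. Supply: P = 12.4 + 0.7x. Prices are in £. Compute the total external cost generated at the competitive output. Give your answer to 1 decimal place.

£2587.7

Market equilibrium (private): 12.4 + 0.7x = 216.0 - 1.4x → x_m = 96.9524.
Total external cost = ∫₀^{x_m} (7.3 + 0.4x) dx = 7.3×96.9524 + ½×0.4×96.9524² = 2587.7061.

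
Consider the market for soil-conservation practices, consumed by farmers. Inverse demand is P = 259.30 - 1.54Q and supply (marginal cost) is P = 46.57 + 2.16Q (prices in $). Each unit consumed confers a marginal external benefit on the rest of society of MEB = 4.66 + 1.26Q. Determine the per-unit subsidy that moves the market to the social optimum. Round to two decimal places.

subsidy = $116.92 per unit

Social marginal benefit = demand + MEB = 263.96 - 0.28Q.
Set SMB = MC: 263.96 - 0.28Q = 46.57 + 2.16Q → Q* = 89.0943.
The Pigouvian subsidy equals MEB at Q*: 4.66 + 1.26×89.0943 = 116.9188.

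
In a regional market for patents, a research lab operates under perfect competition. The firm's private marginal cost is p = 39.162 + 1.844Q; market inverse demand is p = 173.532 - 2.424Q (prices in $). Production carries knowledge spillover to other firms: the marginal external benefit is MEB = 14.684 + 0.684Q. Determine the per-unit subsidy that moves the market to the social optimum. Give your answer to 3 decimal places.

subsidy = $43.131 per unit

Social marginal cost = private MC − MEB = 24.478 + 1.160Q.
Set SMC = demand: 24.478 + 1.160Q = 173.532 - 2.424Q → Q* = 41.5887.
The Pigouvian subsidy equals MEB at Q*: 14.684 + 0.684×41.5887 = 43.1307.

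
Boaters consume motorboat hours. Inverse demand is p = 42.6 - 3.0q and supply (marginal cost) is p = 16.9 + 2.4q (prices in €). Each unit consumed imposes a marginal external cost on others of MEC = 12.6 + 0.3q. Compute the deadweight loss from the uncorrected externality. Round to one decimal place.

Market equilibrium (private): 16.9 + 2.4q = 42.6 - 3.0q → q_m = 4.7593.
Social marginal benefit = demand − MEC = 30.0 - 3.3q.
Set SMB = MC: 30.0 - 3.3q = 16.9 + 2.4q → q* = 2.2982.
The welfare-loss triangle has base |q_m − q*| and height MEC(q_m) (the vertical gap between SMB and MC is zero at q* and MEC at q_m).
DWL = ½ × 2.4611 × 14.0278 = 17.2619.

DWL = €17.3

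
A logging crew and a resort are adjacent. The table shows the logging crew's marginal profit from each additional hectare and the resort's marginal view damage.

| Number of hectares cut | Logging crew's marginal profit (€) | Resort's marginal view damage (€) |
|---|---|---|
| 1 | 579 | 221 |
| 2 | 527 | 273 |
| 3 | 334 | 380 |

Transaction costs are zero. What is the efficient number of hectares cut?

2

Bargaining reaches the level where marginal profit last exceeds marginal view damage.
That holds through level 2 (527 ≥ 273) but not at 3 (334 < 380).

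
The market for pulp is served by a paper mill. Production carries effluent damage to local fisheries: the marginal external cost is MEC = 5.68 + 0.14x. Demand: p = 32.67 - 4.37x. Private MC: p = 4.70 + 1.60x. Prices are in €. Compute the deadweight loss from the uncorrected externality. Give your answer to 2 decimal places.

Market equilibrium (private): 4.70 + 1.60x = 32.67 - 4.37x → x_m = 4.6851.
Social marginal cost = private MC + MEC = 10.38 + 1.74x.
Set SMC = demand: 10.38 + 1.74x = 32.67 - 4.37x → x* = 3.6481.
Between x* and x_m the wedge SMC − demand runs linearly from 0 to MEC(x_m), so the loss is a triangle.
DWL = ½ × 1.0370 × 6.3359 = 3.2852.

DWL = €3.29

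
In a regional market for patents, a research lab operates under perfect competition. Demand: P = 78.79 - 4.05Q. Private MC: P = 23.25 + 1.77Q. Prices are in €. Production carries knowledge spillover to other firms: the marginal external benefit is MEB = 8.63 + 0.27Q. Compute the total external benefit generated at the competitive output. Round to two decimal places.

€94.65

Market equilibrium (private): 23.25 + 1.77Q = 78.79 - 4.05Q → Q_m = 9.5430.
Total external benefit = ∫₀^{Q_m} (8.63 + 0.27Q) dQ = 8.63×9.5430 + ½×0.27×9.5430² = 94.6504.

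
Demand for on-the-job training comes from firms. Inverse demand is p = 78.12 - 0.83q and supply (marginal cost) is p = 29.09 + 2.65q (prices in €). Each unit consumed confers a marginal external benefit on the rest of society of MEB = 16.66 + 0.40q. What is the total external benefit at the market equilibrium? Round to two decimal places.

€274.42

Market equilibrium (private): 29.09 + 2.65q = 78.12 - 0.83q → q_m = 14.0891.
Total external benefit = ∫₀^{q_m} (16.66 + 0.40q) dq = 16.66×14.0891 + ½×0.40×14.0891² = 274.4250.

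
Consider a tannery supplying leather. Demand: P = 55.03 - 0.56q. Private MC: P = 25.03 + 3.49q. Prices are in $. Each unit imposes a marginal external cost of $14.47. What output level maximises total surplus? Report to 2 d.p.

q* = 3.83

Social marginal cost = private MC + MEC = 39.50 + 3.49q.
Set SMC = demand: 39.50 + 3.49q = 55.03 - 0.56q → q* = 3.8346.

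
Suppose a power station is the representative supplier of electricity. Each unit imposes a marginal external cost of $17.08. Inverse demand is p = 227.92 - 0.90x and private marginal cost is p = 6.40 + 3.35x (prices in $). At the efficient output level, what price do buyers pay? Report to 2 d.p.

P = $184.63

Social marginal cost = private MC + MEC = 23.48 + 3.35x.
Set SMC = demand: 23.48 + 3.35x = 227.92 - 0.90x → x* = 48.1035.
Consumer price on the demand curve at x*: 227.92 − 0.90×48.1035 = 184.6269.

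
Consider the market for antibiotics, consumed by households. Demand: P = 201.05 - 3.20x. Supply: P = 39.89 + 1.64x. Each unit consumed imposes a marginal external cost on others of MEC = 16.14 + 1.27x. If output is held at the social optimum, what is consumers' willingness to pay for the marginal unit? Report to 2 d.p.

Social marginal benefit = demand − MEC = 184.91 - 4.47x.
Set SMB = MC: 184.91 - 4.47x = 39.89 + 1.64x → x* = 23.7349.
Consumer price on the demand curve at x*: 201.05 − 3.20×23.7349 = 125.0983.

P = 125.10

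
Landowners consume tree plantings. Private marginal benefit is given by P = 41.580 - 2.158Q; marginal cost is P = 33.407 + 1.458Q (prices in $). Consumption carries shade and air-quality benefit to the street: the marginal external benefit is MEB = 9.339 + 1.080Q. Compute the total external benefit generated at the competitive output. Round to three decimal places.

Market equilibrium (private): 33.407 + 1.458Q = 41.580 - 2.158Q → Q_m = 2.2602.
Total external benefit = ∫₀^{Q_m} (9.339 + 1.080Q) dQ = 9.339×2.2602 + ½×1.080×2.2602² = 23.8666.

$23.867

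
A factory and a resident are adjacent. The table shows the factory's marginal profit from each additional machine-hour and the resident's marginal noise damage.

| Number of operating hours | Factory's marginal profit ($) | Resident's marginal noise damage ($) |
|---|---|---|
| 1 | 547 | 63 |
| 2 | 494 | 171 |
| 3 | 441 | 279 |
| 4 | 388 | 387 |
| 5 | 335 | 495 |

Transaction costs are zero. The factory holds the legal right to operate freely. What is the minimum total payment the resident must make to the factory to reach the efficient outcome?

Left alone the factory would choose level 5 (marginal profit stays positive).
Efficient level: k* = 4 (marginal profit ≥ marginal noise damage through 4).
The resident must at least cover the factory's forgone profit from cutting 5→4: 335 = 335.

$335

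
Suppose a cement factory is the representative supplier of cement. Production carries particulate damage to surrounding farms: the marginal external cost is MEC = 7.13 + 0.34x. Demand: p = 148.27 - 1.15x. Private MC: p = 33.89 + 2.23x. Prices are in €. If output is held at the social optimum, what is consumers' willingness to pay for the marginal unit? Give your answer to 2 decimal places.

Social marginal cost = private MC + MEC = 41.02 + 2.57x.
Set SMC = demand: 41.02 + 2.57x = 148.27 - 1.15x → x* = 28.8306.
Consumer price on the demand curve at x*: 148.27 − 1.15×28.8306 = 115.1148.

P = €115.11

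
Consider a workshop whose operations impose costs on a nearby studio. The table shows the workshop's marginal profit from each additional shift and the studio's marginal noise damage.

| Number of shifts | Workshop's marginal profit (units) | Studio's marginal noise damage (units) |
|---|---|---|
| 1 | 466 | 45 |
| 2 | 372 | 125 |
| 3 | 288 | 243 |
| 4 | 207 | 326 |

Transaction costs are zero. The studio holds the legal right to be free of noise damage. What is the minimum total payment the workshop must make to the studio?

Efficient level: marginal profit ≥ marginal noise damage through level 3, so k* = 3.
With the studio holding the right, the workshop must at least compensate total damage at k*: 45 + 125 + 243 = 413.

413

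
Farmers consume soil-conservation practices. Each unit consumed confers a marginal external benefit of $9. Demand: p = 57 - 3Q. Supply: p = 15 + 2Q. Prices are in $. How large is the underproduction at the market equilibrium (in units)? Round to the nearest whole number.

2 units

Market equilibrium (private): 15 + 2Q = 57 - 3Q → Q_m = 8.4000.
Social marginal benefit = demand + MEB = 66 - 3Q.
Set SMB = MC: 66 - 3Q = 15 + 2Q → Q* = 10.2000.
Gap = |8.4000 − 10.2000| = 1.8000.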